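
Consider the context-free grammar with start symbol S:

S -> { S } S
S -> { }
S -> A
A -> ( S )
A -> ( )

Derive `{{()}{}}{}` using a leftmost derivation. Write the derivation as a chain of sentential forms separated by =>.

S => {S}S   [S -> { S } S]
{S}S => {{S}S}S   [S -> { S } S]
{{S}S}S => {{A}S}S   [S -> A]
{{A}S}S => {{()}S}S   [A -> ( )]
{{()}S}S => {{()}{}}S   [S -> { }]
{{()}{}}S => {{()}{}}{}   [S -> { }]

S => {S}S => {{S}S}S => {{A}S}S => {{()}S}S => {{()}{}}S => {{()}{}}{}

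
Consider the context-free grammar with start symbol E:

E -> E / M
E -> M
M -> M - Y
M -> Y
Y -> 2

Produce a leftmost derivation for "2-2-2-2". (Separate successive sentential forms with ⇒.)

E⇒M⇒M-Y⇒M-Y-Y⇒M-Y-Y-Y⇒Y-Y-Y-Y⇒2-Y-Y-Y⇒2-2-Y-Y⇒2-2-2-Y⇒2-2-2-2

E ⇒ M   [E -> M]
M ⇒ M-Y   [M -> M - Y]
M-Y ⇒ M-Y-Y   [M -> M - Y]
M-Y-Y ⇒ M-Y-Y-Y   [M -> M - Y]
M-Y-Y-Y ⇒ Y-Y-Y-Y   [M -> Y]
Y-Y-Y-Y ⇒ 2-Y-Y-Y   [Y -> 2]
2-Y-Y-Y ⇒ 2-2-Y-Y   [Y -> 2]
2-2-Y-Y ⇒ 2-2-2-Y   [Y -> 2]
2-2-2-Y ⇒ 2-2-2-2   [Y -> 2]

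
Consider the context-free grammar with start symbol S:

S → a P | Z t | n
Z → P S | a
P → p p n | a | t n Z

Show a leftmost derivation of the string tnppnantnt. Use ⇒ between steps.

S ⇒ Zt ⇒ PSt ⇒ tnZSt ⇒ tnPSSt ⇒ tnppnSSt ⇒ tnppnZtSt ⇒ tnppnPStSt ⇒ tnppnaStSt ⇒ tnppnantSt ⇒ tnppnantnt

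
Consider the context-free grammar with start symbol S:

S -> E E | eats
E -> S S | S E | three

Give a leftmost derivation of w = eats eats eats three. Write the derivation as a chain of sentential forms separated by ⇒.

S ⇒ E E ⇒ S S E ⇒ eats S E ⇒ eats eats E ⇒ eats eats S E ⇒ eats eats eats E ⇒ eats eats eats three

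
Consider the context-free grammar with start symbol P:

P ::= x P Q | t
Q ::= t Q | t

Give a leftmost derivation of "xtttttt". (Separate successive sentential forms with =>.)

P => xPQ => xtQ => xttQ => xtttQ => xttttQ => xtttttQ => xtttttt

P => xPQ   [P ::= x P Q]
xPQ => xtQ   [P ::= t]
xtQ => xttQ   [Q ::= t Q]
xttQ => xtttQ   [Q ::= t Q]
xtttQ => xttttQ   [Q ::= t Q]
xttttQ => xtttttQ   [Q ::= t Q]
xtttttQ => xtttttt   [Q ::= t]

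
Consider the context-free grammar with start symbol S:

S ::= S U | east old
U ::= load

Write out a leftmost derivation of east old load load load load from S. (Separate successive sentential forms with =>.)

S => S U => S U U => S U U U => S U U U U => east old U U U U => east old load U U U => east old load load U U => east old load load load U => east old load load load load

S => S U   [S ::= S U]
S U => S U U   [S ::= S U]
S U U => S U U U   [S ::= S U]
S U U U => S U U U U   [S ::= S U]
S U U U U => east old U U U U   [S ::= east old]
east old U U U U => east old load U U U   [U ::= load]
east old load U U U => east old load load U U   [U ::= load]
east old load load U U => east old load load load U   [U ::= load]
east old load load load U => east old load load load load   [U ::= load]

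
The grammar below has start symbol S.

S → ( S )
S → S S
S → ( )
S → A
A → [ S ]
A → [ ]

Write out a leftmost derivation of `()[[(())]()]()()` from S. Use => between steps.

S => SS => SSS => ()SS => ()SSS => ()ASS => ()[S]SS => ()[SS]SS => ()[AS]SS => ()[[S]S]SS => ()[[(S)]S]SS => ()[[(())]S]SS => ()[[(())]()]SS => ()[[(())]()]()S => ()[[(())]()]()()

S => SS   [S → S S]
SS => SSS   [S → S S]
SSS => ()SS   [S → ( )]
()SS => ()SSS   [S → S S]
()SSS => ()ASS   [S → A]
()ASS => ()[S]SS   [A → [ S ]]
()[S]SS => ()[SS]SS   [S → S S]
()[SS]SS => ()[AS]SS   [S → A]
()[AS]SS => ()[[S]S]SS   [A → [ S ]]
()[[S]S]SS => ()[[(S)]S]SS   [S → ( S )]
()[[(S)]S]SS => ()[[(())]S]SS   [S → ( )]
()[[(())]S]SS => ()[[(())]()]SS   [S → ( )]
()[[(())]()]SS => ()[[(())]()]()S   [S → ( )]
()[[(())]()]()S => ()[[(())]()]()()   [S → ( )]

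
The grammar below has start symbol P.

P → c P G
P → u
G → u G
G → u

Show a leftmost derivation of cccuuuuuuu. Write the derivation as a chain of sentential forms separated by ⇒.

P ⇒ cPG ⇒ ccPGG ⇒ cccPGGG ⇒ cccuGGG ⇒ cccuuGGG ⇒ cccuuuGG ⇒ cccuuuuG ⇒ cccuuuuuG ⇒ cccuuuuuuG ⇒ cccuuuuuuu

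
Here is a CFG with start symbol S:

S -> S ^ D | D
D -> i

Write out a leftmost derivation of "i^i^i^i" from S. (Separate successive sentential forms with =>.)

S => S^D => S^D^D => S^D^D^D => D^D^D^D => i^D^D^D => i^i^D^D => i^i^i^D => i^i^i^i

S => S^D   [S -> S ^ D]
S^D => S^D^D   [S -> S ^ D]
S^D^D => S^D^D^D   [S -> S ^ D]
S^D^D^D => D^D^D^D   [S -> D]
D^D^D^D => i^D^D^D   [D -> i]
i^D^D^D => i^i^D^D   [D -> i]
i^i^D^D => i^i^i^D   [D -> i]
i^i^i^D => i^i^i^i   [D -> i]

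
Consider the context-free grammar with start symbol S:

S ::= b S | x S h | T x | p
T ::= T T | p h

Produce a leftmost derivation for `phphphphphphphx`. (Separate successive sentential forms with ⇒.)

S⇒Tx⇒TTx⇒TTTx⇒TTTTx⇒TTTTTx⇒TTTTTTx⇒TTTTTTTx⇒phTTTTTTx⇒phphTTTTTx⇒phphphTTTTx⇒phphphphTTTx⇒phphphphphTTx⇒phphphphphphTx⇒phphphphphphphx

S ⇒ Tx   [S ::= T x]
Tx ⇒ TTx   [T ::= T T]
TTx ⇒ TTTx   [T ::= T T]
TTTx ⇒ TTTTx   [T ::= T T]
TTTTx ⇒ TTTTTx   [T ::= T T]
TTTTTx ⇒ TTTTTTx   [T ::= T T]
TTTTTTx ⇒ TTTTTTTx   [T ::= T T]
TTTTTTTx ⇒ phTTTTTTx   [T ::= p h]
phTTTTTTx ⇒ phphTTTTTx   [T ::= p h]
phphTTTTTx ⇒ phphphTTTTx   [T ::= p h]
phphphTTTTx ⇒ phphphphTTTx   [T ::= p h]
phphphphTTTx ⇒ phphphphphTTx   [T ::= p h]
phphphphphTTx ⇒ phphphphphphTx   [T ::= p h]
phphphphphphTx ⇒ phphphphphphphx   [T ::= p h]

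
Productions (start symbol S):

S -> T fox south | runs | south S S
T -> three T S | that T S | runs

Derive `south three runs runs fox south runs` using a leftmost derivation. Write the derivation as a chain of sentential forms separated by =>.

S => south S S => south T fox south S => south three T S fox south S => south three runs S fox south S => south three runs runs fox south S => south three runs runs fox south runs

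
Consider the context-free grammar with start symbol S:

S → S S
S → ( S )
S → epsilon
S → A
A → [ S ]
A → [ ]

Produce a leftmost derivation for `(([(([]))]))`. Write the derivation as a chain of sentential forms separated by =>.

S => (S) => ((S)) => ((A)) => (([S])) => (([(S)])) => (([((S))])) => (([((A))])) => (([(([]))]))

S => (S)   [S → ( S )]
(S) => ((S))   [S → ( S )]
((S)) => ((A))   [S → A]
((A)) => (([S]))   [A → [ S ]]
(([S])) => (([(S)]))   [S → ( S )]
(([(S)])) => (([((S))]))   [S → ( S )]
(([((S))])) => (([((A))]))   [S → A]
(([((A))])) => (([(([]))]))   [A → [ ]]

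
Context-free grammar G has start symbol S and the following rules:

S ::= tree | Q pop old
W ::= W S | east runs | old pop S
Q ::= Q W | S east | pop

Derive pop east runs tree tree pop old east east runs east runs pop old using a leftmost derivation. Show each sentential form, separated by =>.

S => Q pop old   [S ::= Q pop old]
Q pop old => Q W pop old   [Q ::= Q W]
Q W pop old => Q W W pop old   [Q ::= Q W]
Q W W pop old => S east W W pop old   [Q ::= S east]
S east W W pop old => Q pop old east W W pop old   [S ::= Q pop old]
Q pop old east W W pop old => Q W pop old east W W pop old   [Q ::= Q W]
Q W pop old east W W pop old => pop W pop old east W W pop old   [Q ::= pop]
pop W pop old east W W pop old => pop W S pop old east W W pop old   [W ::= W S]
pop W S pop old east W W pop old => pop W S S pop old east W W pop old   [W ::= W S]
pop W S S pop old east W W pop old => pop east runs S S pop old east W W pop old   [W ::= east runs]
pop east runs S S pop old east W W pop old => pop east runs tree S pop old east W W pop old   [S ::= tree]
pop east runs tree S pop old east W W pop old => pop east runs tree tree pop old east W W pop old   [S ::= tree]
pop east runs tree tree pop old east W W pop old => pop east runs tree tree pop old east east runs W pop old   [W ::= east runs]
pop east runs tree tree pop old east east runs W pop old => pop east runs tree tree pop old east east runs east runs pop old   [W ::= east runs]

S => Q pop old => Q W pop old => Q W W pop old => S east W W pop old => Q pop old east W W pop old => Q W pop old east W W pop old => pop W pop old east W W pop old => pop W S pop old east W W pop old => pop W S S pop old east W W pop old => pop east runs S S pop old east W W pop old => pop east runs tree S pop old east W W pop old => pop east runs tree tree pop old east W W pop old => pop east runs tree tree pop old east east runs W pop old => pop east runs tree tree pop old east east runs east runs pop old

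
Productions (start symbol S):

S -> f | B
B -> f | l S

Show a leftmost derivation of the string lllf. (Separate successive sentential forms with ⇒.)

S ⇒ B ⇒ lS ⇒ lB ⇒ llS ⇒ llB ⇒ lllS ⇒ lllf

S ⇒ B   [S -> B]
B ⇒ lS   [B -> l S]
lS ⇒ lB   [S -> B]
lB ⇒ llS   [B -> l S]
llS ⇒ llB   [S -> B]
llB ⇒ lllS   [B -> l S]
lllS ⇒ lllf   [S -> f]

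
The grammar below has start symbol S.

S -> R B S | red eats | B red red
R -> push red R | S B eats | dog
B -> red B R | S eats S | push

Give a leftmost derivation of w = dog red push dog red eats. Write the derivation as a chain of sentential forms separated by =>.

S => R B S => dog B S => dog red B R S => dog red push R S => dog red push dog S => dog red push dog red eats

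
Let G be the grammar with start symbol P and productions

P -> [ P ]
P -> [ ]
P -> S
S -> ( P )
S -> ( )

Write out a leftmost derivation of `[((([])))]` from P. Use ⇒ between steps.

P ⇒ [P] ⇒ [S] ⇒ [(P)] ⇒ [(S)] ⇒ [((P))] ⇒ [((S))] ⇒ [(((P)))] ⇒ [((([])))]

P ⇒ [P]   [P -> [ P ]]
[P] ⇒ [S]   [P -> S]
[S] ⇒ [(P)]   [S -> ( P )]
[(P)] ⇒ [(S)]   [P -> S]
[(S)] ⇒ [((P))]   [S -> ( P )]
[((P))] ⇒ [((S))]   [P -> S]
[((S))] ⇒ [(((P)))]   [S -> ( P )]
[(((P)))] ⇒ [((([])))]   [P -> [ ]]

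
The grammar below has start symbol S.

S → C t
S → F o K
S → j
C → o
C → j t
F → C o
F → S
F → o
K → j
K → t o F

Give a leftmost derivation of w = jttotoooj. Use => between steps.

S => FoK => SoK => FoKoK => SoKoK => CtoKoK => jttoKoK => jttotoFoK => jttotoooK => jttotoooj

S => FoK   [S → F o K]
FoK => SoK   [F → S]
SoK => FoKoK   [S → F o K]
FoKoK => SoKoK   [F → S]
SoKoK => CtoKoK   [S → C t]
CtoKoK => jttoKoK   [C → j t]
jttoKoK => jttotoFoK   [K → t o F]
jttotoFoK => jttotoooK   [F → o]
jttotoooK => jttotoooj   [K → j]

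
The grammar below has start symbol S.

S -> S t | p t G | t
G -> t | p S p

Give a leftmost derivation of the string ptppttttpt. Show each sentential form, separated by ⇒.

S ⇒ St   [S -> S t]
St ⇒ ptGt   [S -> p t G]
ptGt ⇒ ptpSpt   [G -> p S p]
ptpSpt ⇒ ptpStpt   [S -> S t]
ptpStpt ⇒ ptpSttpt   [S -> S t]
ptpSttpt ⇒ ptpptGttpt   [S -> p t G]
ptpptGttpt ⇒ ptppttttpt   [G -> t]

S⇒St⇒ptGt⇒ptpSpt⇒ptpStpt⇒ptpSttpt⇒ptpptGttpt⇒ptppttttpt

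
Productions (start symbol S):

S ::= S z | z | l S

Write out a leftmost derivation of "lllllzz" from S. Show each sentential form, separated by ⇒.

S ⇒ Sz ⇒ lSz ⇒ llSz ⇒ lllSz ⇒ llllSz ⇒ lllllSz ⇒ lllllzz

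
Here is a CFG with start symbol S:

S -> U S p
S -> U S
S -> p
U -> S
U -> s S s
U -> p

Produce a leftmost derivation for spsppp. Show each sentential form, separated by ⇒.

S ⇒ US   [S -> U S]
US ⇒ sSsS   [U -> s S s]
sSsS ⇒ spsS   [S -> p]
spsS ⇒ spsUSp   [S -> U S p]
spsUSp ⇒ spspSp   [U -> p]
spspSp ⇒ spsppp   [S -> p]

S ⇒ US ⇒ sSsS ⇒ spsS ⇒ spsUSp ⇒ spspSp ⇒ spsppp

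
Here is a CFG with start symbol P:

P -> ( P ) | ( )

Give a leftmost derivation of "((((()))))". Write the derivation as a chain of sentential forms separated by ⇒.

P ⇒ (P)   [P -> ( P )]
(P) ⇒ ((P))   [P -> ( P )]
((P)) ⇒ (((P)))   [P -> ( P )]
(((P))) ⇒ ((((P))))   [P -> ( P )]
((((P)))) ⇒ ((((()))))   [P -> ( )]

P ⇒ (P) ⇒ ((P)) ⇒ (((P))) ⇒ ((((P)))) ⇒ ((((()))))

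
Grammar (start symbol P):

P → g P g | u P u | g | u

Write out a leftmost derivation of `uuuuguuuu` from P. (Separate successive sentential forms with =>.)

P => uPu => uuPuu => uuuPuuu => uuuuPuuuu => uuuuguuuu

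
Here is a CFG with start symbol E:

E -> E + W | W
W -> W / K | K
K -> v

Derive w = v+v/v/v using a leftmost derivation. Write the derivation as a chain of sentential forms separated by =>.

E => E+W => W+W => K+W => v+W => v+W/K => v+W/K/K => v+K/K/K => v+v/K/K => v+v/v/K => v+v/v/v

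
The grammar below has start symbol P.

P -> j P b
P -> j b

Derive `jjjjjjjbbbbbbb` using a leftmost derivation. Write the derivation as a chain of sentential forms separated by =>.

P => jPb   [P -> j P b]
jPb => jjPbb   [P -> j P b]
jjPbb => jjjPbbb   [P -> j P b]
jjjPbbb => jjjjPbbbb   [P -> j P b]
jjjjPbbbb => jjjjjPbbbbb   [P -> j P b]
jjjjjPbbbbb => jjjjjjPbbbbbb   [P -> j P b]
jjjjjjPbbbbbb => jjjjjjjbbbbbbb   [P -> j b]

P => jPb => jjPbb => jjjPbbb => jjjjPbbbb => jjjjjPbbbbb => jjjjjjPbbbbbb => jjjjjjjbbbbbbb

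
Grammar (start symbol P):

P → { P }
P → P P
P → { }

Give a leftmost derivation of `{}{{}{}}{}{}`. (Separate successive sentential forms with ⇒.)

P⇒PP⇒{}P⇒{}PP⇒{}PPP⇒{}{P}PP⇒{}{PP}PP⇒{}{{}P}PP⇒{}{{}{}}PP⇒{}{{}{}}{}P⇒{}{{}{}}{}{}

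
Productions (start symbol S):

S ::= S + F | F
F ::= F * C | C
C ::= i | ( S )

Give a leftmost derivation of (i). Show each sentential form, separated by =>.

S => F => C => (S) => (F) => (C) => (i)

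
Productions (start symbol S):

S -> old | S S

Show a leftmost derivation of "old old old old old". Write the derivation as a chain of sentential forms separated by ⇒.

S ⇒ S S ⇒ S S S ⇒ S S S S ⇒ old S S S ⇒ old old S S ⇒ old old S S S ⇒ old old old S S ⇒ old old old old S ⇒ old old old old old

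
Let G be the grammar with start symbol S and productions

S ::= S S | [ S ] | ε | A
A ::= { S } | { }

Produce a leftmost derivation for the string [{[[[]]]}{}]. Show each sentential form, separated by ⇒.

S ⇒ SS ⇒ [S]S ⇒ [SS]S ⇒ [AS]S ⇒ [{S}S]S ⇒ [{[S]}S]S ⇒ [{[[S]]}S]S ⇒ [{[[[S]]]}S]S ⇒ [{[[[]]]}S]S ⇒ [{[[[]]]}A]S ⇒ [{[[[]]]}{}]S ⇒ [{[[[]]]}{}]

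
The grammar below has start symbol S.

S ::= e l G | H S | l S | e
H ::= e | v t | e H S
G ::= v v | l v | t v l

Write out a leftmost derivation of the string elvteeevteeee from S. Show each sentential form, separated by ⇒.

S ⇒ HS ⇒ eS ⇒ elS ⇒ elHS ⇒ elvtS ⇒ elvtHS ⇒ elvteHSS ⇒ elvteeHSSS ⇒ elvteeeHSSSS ⇒ elvteeevtSSSS ⇒ elvteeevteSSS ⇒ elvteeevteeSS ⇒ elvteeevteeeS ⇒ elvteeevteeee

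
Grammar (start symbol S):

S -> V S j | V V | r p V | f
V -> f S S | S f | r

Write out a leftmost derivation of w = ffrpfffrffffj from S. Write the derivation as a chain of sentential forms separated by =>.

S => VSj => SfSj => VVfSj => SfVfSj => ffVfSj => ffSffSj => ffrpVffSj => ffrpfSSffSj => ffrpfVVSffSj => ffrpfSfVSffSj => ffrpfffVSffSj => ffrpfffrSffSj => ffrpfffrfffSj => ffrpfffrffffj

S => VSj   [S -> V S j]
VSj => SfSj   [V -> S f]
SfSj => VVfSj   [S -> V V]
VVfSj => SfVfSj   [V -> S f]
SfVfSj => ffVfSj   [S -> f]
ffVfSj => ffSffSj   [V -> S f]
ffSffSj => ffrpVffSj   [S -> r p V]
ffrpVffSj => ffrpfSSffSj   [V -> f S S]
ffrpfSSffSj => ffrpfVVSffSj   [S -> V V]
ffrpfVVSffSj => ffrpfSfVSffSj   [V -> S f]
ffrpfSfVSffSj => ffrpfffVSffSj   [S -> f]
ffrpfffVSffSj => ffrpfffrSffSj   [V -> r]
ffrpfffrSffSj => ffrpfffrfffSj   [S -> f]
ffrpfffrfffSj => ffrpfffrffffj   [S -> f]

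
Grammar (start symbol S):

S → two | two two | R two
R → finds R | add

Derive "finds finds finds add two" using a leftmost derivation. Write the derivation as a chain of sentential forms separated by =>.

S => R two => finds R two => finds finds R two => finds finds finds R two => finds finds finds add two

S => R two   [S → R two]
R two => finds R two   [R → finds R]
finds R two => finds finds R two   [R → finds R]
finds finds R two => finds finds finds R two   [R → finds R]
finds finds finds R two => finds finds finds add two   [R → add]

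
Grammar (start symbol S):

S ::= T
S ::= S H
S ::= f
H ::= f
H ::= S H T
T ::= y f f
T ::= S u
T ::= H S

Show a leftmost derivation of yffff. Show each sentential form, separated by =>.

S=>SH=>SHH=>THH=>yffHH=>yfffH=>yffff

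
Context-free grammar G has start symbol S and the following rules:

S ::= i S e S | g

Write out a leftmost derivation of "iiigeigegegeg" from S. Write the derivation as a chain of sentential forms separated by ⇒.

S ⇒ iSeS   [S ::= i S e S]
iSeS ⇒ iiSeSeS   [S ::= i S e S]
iiSeSeS ⇒ iiiSeSeSeS   [S ::= i S e S]
iiiSeSeSeS ⇒ iiigeSeSeS   [S ::= g]
iiigeSeSeS ⇒ iiigeiSeSeSeS   [S ::= i S e S]
iiigeiSeSeSeS ⇒ iiigeigeSeSeS   [S ::= g]
iiigeigeSeSeS ⇒ iiigeigegeSeS   [S ::= g]
iiigeigegeSeS ⇒ iiigeigegegeS   [S ::= g]
iiigeigegegeS ⇒ iiigeigegegeg   [S ::= g]

S ⇒ iSeS ⇒ iiSeSeS ⇒ iiiSeSeSeS ⇒ iiigeSeSeS ⇒ iiigeiSeSeSeS ⇒ iiigeigeSeSeS ⇒ iiigeigegeSeS ⇒ iiigeigegegeS ⇒ iiigeigegegeg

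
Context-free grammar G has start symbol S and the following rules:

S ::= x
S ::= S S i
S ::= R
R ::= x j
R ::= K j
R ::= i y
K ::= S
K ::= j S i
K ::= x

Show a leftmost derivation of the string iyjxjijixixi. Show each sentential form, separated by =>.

S => SSi => SSiSi => SSiSiSi => RSiSiSi => iySiSiSi => iyRiSiSi => iyKjiSiSi => iyjSijiSiSi => iyjRijiSiSi => iyjxjijiSiSi => iyjxjijixiSi => iyjxjijixixi

S => SSi   [S ::= S S i]
SSi => SSiSi   [S ::= S S i]
SSiSi => SSiSiSi   [S ::= S S i]
SSiSiSi => RSiSiSi   [S ::= R]
RSiSiSi => iySiSiSi   [R ::= i y]
iySiSiSi => iyRiSiSi   [S ::= R]
iyRiSiSi => iyKjiSiSi   [R ::= K j]
iyKjiSiSi => iyjSijiSiSi   [K ::= j S i]
iyjSijiSiSi => iyjRijiSiSi   [S ::= R]
iyjRijiSiSi => iyjxjijiSiSi   [R ::= x j]
iyjxjijiSiSi => iyjxjijixiSi   [S ::= x]
iyjxjijixiSi => iyjxjijixixi   [S ::= x]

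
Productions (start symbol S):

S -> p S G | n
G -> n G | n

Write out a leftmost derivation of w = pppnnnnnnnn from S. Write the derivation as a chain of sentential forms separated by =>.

S=>pSG=>ppSGG=>pppSGGG=>pppnGGG=>pppnnGG=>pppnnnGG=>pppnnnnGG=>pppnnnnnGG=>pppnnnnnnG=>pppnnnnnnnG=>pppnnnnnnnn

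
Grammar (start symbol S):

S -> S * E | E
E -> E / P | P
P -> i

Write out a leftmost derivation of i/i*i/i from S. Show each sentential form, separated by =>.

S => S*E => E*E => E/P*E => P/P*E => i/P*E => i/i*E => i/i*E/P => i/i*P/P => i/i*i/P => i/i*i/i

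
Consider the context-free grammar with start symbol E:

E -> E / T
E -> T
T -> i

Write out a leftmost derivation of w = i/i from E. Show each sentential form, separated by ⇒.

E ⇒ E/T ⇒ T/T ⇒ i/T ⇒ i/i

E ⇒ E/T   [E -> E / T]
E/T ⇒ T/T   [E -> T]
T/T ⇒ i/T   [T -> i]
i/T ⇒ i/i   [T -> i]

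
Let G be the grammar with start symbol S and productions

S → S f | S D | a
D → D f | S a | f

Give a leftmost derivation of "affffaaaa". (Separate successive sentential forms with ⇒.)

S ⇒ SD ⇒ SDD ⇒ SfDD ⇒ SffDD ⇒ SDffDD ⇒ aDffDD ⇒ afffDD ⇒ affffD ⇒ affffSa ⇒ affffSDa ⇒ affffaDa ⇒ affffaSaa ⇒ affffaaaa

S ⇒ SD   [S → S D]
SD ⇒ SDD   [S → S D]
SDD ⇒ SfDD   [S → S f]
SfDD ⇒ SffDD   [S → S f]
SffDD ⇒ SDffDD   [S → S D]
SDffDD ⇒ aDffDD   [S → a]
aDffDD ⇒ afffDD   [D → f]
afffDD ⇒ affffD   [D → f]
affffD ⇒ affffSa   [D → S a]
affffSa ⇒ affffSDa   [S → S D]
affffSDa ⇒ affffaDa   [S → a]
affffaDa ⇒ affffaSaa   [D → S a]
affffaSaa ⇒ affffaaaa   [S → a]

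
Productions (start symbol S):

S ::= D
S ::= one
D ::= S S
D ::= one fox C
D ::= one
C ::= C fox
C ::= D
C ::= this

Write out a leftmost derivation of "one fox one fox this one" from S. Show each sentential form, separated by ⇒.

S ⇒ D ⇒ S S ⇒ D S ⇒ one fox C S ⇒ one fox D S ⇒ one fox one fox C S ⇒ one fox one fox this S ⇒ one fox one fox this D ⇒ one fox one fox this one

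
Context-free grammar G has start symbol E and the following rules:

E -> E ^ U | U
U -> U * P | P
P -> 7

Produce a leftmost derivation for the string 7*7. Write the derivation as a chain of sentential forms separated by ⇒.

E ⇒ U ⇒ U*P ⇒ P*P ⇒ 7*P ⇒ 7*7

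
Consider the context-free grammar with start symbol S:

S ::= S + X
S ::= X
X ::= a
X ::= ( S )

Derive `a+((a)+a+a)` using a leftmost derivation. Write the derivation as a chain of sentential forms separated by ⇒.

S ⇒ S+X ⇒ X+X ⇒ a+X ⇒ a+(S) ⇒ a+(S+X) ⇒ a+(S+X+X) ⇒ a+(X+X+X) ⇒ a+((S)+X+X) ⇒ a+((X)+X+X) ⇒ a+((a)+X+X) ⇒ a+((a)+a+X) ⇒ a+((a)+a+a)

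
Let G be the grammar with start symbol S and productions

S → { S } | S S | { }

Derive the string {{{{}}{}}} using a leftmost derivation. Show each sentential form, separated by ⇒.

S ⇒ {S} ⇒ {{S}} ⇒ {{SS}} ⇒ {{{S}S}} ⇒ {{{{}}S}} ⇒ {{{{}}{}}}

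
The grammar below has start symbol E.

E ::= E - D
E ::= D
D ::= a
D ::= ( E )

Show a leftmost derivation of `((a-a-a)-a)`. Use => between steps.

E => D => (E) => (E-D) => (D-D) => ((E)-D) => ((E-D)-D) => ((E-D-D)-D) => ((D-D-D)-D) => ((a-D-D)-D) => ((a-a-D)-D) => ((a-a-a)-D) => ((a-a-a)-a)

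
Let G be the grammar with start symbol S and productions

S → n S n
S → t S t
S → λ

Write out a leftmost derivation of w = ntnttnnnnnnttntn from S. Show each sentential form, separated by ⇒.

S ⇒ nSn ⇒ ntStn ⇒ ntnSntn ⇒ ntntStntn ⇒ ntnttSttntn ⇒ ntnttnSnttntn ⇒ ntnttnnSnnttntn ⇒ ntnttnnnSnnnttntn ⇒ ntnttnnnnnnttntn

S ⇒ nSn   [S → n S n]
nSn ⇒ ntStn   [S → t S t]
ntStn ⇒ ntnSntn   [S → n S n]
ntnSntn ⇒ ntntStntn   [S → t S t]
ntntStntn ⇒ ntnttSttntn   [S → t S t]
ntnttSttntn ⇒ ntnttnSnttntn   [S → n S n]
ntnttnSnttntn ⇒ ntnttnnSnnttntn   [S → n S n]
ntnttnnSnnttntn ⇒ ntnttnnnSnnnttntn   [S → n S n]
ntnttnnnSnnnttntn ⇒ ntnttnnnnnnttntn   [S → λ]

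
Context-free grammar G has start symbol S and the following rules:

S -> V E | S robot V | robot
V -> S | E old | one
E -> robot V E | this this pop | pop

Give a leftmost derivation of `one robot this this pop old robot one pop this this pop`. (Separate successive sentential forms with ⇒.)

S ⇒ V E ⇒ one E ⇒ one robot V E ⇒ one robot S E ⇒ one robot V E E ⇒ one robot E old E E ⇒ one robot this this pop old E E ⇒ one robot this this pop old robot V E E ⇒ one robot this this pop old robot one E E ⇒ one robot this this pop old robot one pop E ⇒ one robot this this pop old robot one pop this this pop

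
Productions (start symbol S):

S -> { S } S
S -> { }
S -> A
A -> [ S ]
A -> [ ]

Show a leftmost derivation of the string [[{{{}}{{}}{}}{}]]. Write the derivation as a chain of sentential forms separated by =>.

S => A   [S -> A]
A => [S]   [A -> [ S ]]
[S] => [A]   [S -> A]
[A] => [[S]]   [A -> [ S ]]
[[S]] => [[{S}S]]   [S -> { S } S]
[[{S}S]] => [[{{S}S}S]]   [S -> { S } S]
[[{{S}S}S]] => [[{{{}}S}S]]   [S -> { }]
[[{{{}}S}S]] => [[{{{}}{S}S}S]]   [S -> { S } S]
[[{{{}}{S}S}S]] => [[{{{}}{{}}S}S]]   [S -> { }]
[[{{{}}{{}}S}S]] => [[{{{}}{{}}{}}S]]   [S -> { }]
[[{{{}}{{}}{}}S]] => [[{{{}}{{}}{}}{}]]   [S -> { }]

S=>A=>[S]=>[A]=>[[S]]=>[[{S}S]]=>[[{{S}S}S]]=>[[{{{}}S}S]]=>[[{{{}}{S}S}S]]=>[[{{{}}{{}}S}S]]=>[[{{{}}{{}}{}}S]]=>[[{{{}}{{}}{}}{}]]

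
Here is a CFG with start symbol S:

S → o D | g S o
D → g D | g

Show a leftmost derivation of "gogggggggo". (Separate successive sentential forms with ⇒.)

S ⇒ gSo   [S → g S o]
gSo ⇒ goDo   [S → o D]
goDo ⇒ gogDo   [D → g D]
gogDo ⇒ goggDo   [D → g D]
goggDo ⇒ gogggDo   [D → g D]
gogggDo ⇒ goggggDo   [D → g D]
goggggDo ⇒ gogggggDo   [D → g D]
gogggggDo ⇒ goggggggDo   [D → g D]
goggggggDo ⇒ gogggggggo   [D → g]

S ⇒ gSo ⇒ goDo ⇒ gogDo ⇒ goggDo ⇒ gogggDo ⇒ goggggDo ⇒ gogggggDo ⇒ goggggggDo ⇒ gogggggggo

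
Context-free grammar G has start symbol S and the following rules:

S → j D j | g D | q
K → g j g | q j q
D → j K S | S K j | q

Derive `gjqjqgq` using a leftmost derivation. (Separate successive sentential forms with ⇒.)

S⇒gD⇒gjKS⇒gjqjqS⇒gjqjqgD⇒gjqjqgq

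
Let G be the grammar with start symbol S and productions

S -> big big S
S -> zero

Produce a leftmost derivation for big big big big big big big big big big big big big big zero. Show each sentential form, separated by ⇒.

S ⇒ big big S ⇒ big big big big S ⇒ big big big big big big S ⇒ big big big big big big big big S ⇒ big big big big big big big big big big S ⇒ big big big big big big big big big big big big S ⇒ big big big big big big big big big big big big big big S ⇒ big big big big big big big big big big big big big big zero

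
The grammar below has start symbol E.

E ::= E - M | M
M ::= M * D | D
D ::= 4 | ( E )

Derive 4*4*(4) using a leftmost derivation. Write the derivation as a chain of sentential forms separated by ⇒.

E ⇒ M ⇒ M*D ⇒ M*D*D ⇒ D*D*D ⇒ 4*D*D ⇒ 4*4*D ⇒ 4*4*(E) ⇒ 4*4*(M) ⇒ 4*4*(D) ⇒ 4*4*(4)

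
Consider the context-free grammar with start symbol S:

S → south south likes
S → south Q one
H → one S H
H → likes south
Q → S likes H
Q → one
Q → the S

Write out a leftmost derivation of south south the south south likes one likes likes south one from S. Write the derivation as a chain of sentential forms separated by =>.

S => south Q one => south S likes H one => south south Q one likes H one => south south the S one likes H one => south south the south south likes one likes H one => south south the south south likes one likes likes south one

S => south Q one   [S → south Q one]
south Q one => south S likes H one   [Q → S likes H]
south S likes H one => south south Q one likes H one   [S → south Q one]
south south Q one likes H one => south south the S one likes H one   [Q → the S]
south south the S one likes H one => south south the south south likes one likes H one   [S → south south likes]
south south the south south likes one likes H one => south south the south south likes one likes likes south one   [H → likes south]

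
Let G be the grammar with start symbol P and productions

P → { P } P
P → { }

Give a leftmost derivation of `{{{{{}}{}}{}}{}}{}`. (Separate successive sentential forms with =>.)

P => {P}P => {{P}P}P => {{{P}P}P}P => {{{{P}P}P}P}P => {{{{{}}P}P}P}P => {{{{{}}{}}P}P}P => {{{{{}}{}}{}}P}P => {{{{{}}{}}{}}{}}P => {{{{{}}{}}{}}{}}{}

P => {P}P   [P → { P } P]
{P}P => {{P}P}P   [P → { P } P]
{{P}P}P => {{{P}P}P}P   [P → { P } P]
{{{P}P}P}P => {{{{P}P}P}P}P   [P → { P } P]
{{{{P}P}P}P}P => {{{{{}}P}P}P}P   [P → { }]
{{{{{}}P}P}P}P => {{{{{}}{}}P}P}P   [P → { }]
{{{{{}}{}}P}P}P => {{{{{}}{}}{}}P}P   [P → { }]
{{{{{}}{}}{}}P}P => {{{{{}}{}}{}}{}}P   [P → { }]
{{{{{}}{}}{}}{}}P => {{{{{}}{}}{}}{}}{}   [P → { }]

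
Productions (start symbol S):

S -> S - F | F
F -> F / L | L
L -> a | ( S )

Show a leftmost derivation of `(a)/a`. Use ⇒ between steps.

S ⇒ F   [S -> F]
F ⇒ F/L   [F -> F / L]
F/L ⇒ L/L   [F -> L]
L/L ⇒ (S)/L   [L -> ( S )]
(S)/L ⇒ (F)/L   [S -> F]
(F)/L ⇒ (L)/L   [F -> L]
(L)/L ⇒ (a)/L   [L -> a]
(a)/L ⇒ (a)/a   [L -> a]

S⇒F⇒F/L⇒L/L⇒(S)/L⇒(F)/L⇒(L)/L⇒(a)/L⇒(a)/a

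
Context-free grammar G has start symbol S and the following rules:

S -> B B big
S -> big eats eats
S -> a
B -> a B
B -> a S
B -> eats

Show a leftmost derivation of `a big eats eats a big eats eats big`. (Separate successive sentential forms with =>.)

S => B B big => a S B big => a big eats eats B big => a big eats eats a S big => a big eats eats a big eats eats big

S => B B big   [S -> B B big]
B B big => a S B big   [B -> a S]
a S B big => a big eats eats B big   [S -> big eats eats]
a big eats eats B big => a big eats eats a S big   [B -> a S]
a big eats eats a S big => a big eats eats a big eats eats big   [S -> big eats eats]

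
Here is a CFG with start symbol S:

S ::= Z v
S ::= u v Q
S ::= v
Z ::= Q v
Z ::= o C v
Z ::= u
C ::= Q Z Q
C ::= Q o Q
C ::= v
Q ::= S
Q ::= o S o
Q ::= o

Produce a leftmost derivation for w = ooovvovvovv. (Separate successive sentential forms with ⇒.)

S ⇒ Zv ⇒ Qvv ⇒ oSovv ⇒ oZvovv ⇒ oQvvovv ⇒ ooSovvovv ⇒ ooZvovvovv ⇒ ooQvvovvovv ⇒ ooovvovvovv

S ⇒ Zv   [S ::= Z v]
Zv ⇒ Qvv   [Z ::= Q v]
Qvv ⇒ oSovv   [Q ::= o S o]
oSovv ⇒ oZvovv   [S ::= Z v]
oZvovv ⇒ oQvvovv   [Z ::= Q v]
oQvvovv ⇒ ooSovvovv   [Q ::= o S o]
ooSovvovv ⇒ ooZvovvovv   [S ::= Z v]
ooZvovvovv ⇒ ooQvvovvovv   [Z ::= Q v]
ooQvvovvovv ⇒ ooovvovvovv   [Q ::= o]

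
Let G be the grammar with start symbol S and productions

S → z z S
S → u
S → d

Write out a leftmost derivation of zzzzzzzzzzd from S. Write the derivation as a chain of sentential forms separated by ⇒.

S ⇒ zzS ⇒ zzzzS ⇒ zzzzzzS ⇒ zzzzzzzzS ⇒ zzzzzzzzzzS ⇒ zzzzzzzzzzd

S ⇒ zzS   [S → z z S]
zzS ⇒ zzzzS   [S → z z S]
zzzzS ⇒ zzzzzzS   [S → z z S]
zzzzzzS ⇒ zzzzzzzzS   [S → z z S]
zzzzzzzzS ⇒ zzzzzzzzzzS   [S → z z S]
zzzzzzzzzzS ⇒ zzzzzzzzzzd   [S → d]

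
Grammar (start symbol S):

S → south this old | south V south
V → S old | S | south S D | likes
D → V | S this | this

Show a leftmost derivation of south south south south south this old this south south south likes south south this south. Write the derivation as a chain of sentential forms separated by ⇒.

S ⇒ south V south ⇒ south south S D south ⇒ south south south V south D south ⇒ south south south south S D south D south ⇒ south south south south south this old D south D south ⇒ south south south south south this old this south D south ⇒ south south south south south this old this south S this south ⇒ south south south south south this old this south south V south this south ⇒ south south south south south this old this south south S south this south ⇒ south south south south south this old this south south south V south south this south ⇒ south south south south south this old this south south south likes south south this south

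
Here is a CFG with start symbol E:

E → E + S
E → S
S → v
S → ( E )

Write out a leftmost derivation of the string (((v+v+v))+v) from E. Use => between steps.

E => S => (E) => (E+S) => (S+S) => ((E)+S) => ((S)+S) => (((E))+S) => (((E+S))+S) => (((E+S+S))+S) => (((S+S+S))+S) => (((v+S+S))+S) => (((v+v+S))+S) => (((v+v+v))+S) => (((v+v+v))+v)

E => S   [E → S]
S => (E)   [S → ( E )]
(E) => (E+S)   [E → E + S]
(E+S) => (S+S)   [E → S]
(S+S) => ((E)+S)   [S → ( E )]
((E)+S) => ((S)+S)   [E → S]
((S)+S) => (((E))+S)   [S → ( E )]
(((E))+S) => (((E+S))+S)   [E → E + S]
(((E+S))+S) => (((E+S+S))+S)   [E → E + S]
(((E+S+S))+S) => (((S+S+S))+S)   [E → S]
(((S+S+S))+S) => (((v+S+S))+S)   [S → v]
(((v+S+S))+S) => (((v+v+S))+S)   [S → v]
(((v+v+S))+S) => (((v+v+v))+S)   [S → v]
(((v+v+v))+S) => (((v+v+v))+v)   [S → v]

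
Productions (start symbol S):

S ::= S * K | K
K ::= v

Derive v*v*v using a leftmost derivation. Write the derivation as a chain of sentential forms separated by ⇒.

S ⇒ S*K   [S ::= S * K]
S*K ⇒ S*K*K   [S ::= S * K]
S*K*K ⇒ K*K*K   [S ::= K]
K*K*K ⇒ v*K*K   [K ::= v]
v*K*K ⇒ v*v*K   [K ::= v]
v*v*K ⇒ v*v*v   [K ::= v]

S ⇒ S*K ⇒ S*K*K ⇒ K*K*K ⇒ v*K*K ⇒ v*v*K ⇒ v*v*v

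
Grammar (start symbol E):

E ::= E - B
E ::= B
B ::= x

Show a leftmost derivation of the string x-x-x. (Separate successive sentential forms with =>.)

E => E-B   [E ::= E - B]
E-B => E-B-B   [E ::= E - B]
E-B-B => B-B-B   [E ::= B]
B-B-B => x-B-B   [B ::= x]
x-B-B => x-x-B   [B ::= x]
x-x-B => x-x-x   [B ::= x]

E => E-B => E-B-B => B-B-B => x-B-B => x-x-B => x-x-x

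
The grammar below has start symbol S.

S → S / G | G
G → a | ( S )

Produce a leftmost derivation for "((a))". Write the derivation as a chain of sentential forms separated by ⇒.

S⇒G⇒(S)⇒(G)⇒((S))⇒((G))⇒((a))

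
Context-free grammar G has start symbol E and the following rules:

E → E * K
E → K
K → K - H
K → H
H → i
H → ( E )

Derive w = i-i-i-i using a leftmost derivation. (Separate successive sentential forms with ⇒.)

E ⇒ K ⇒ K-H ⇒ K-H-H ⇒ K-H-H-H ⇒ H-H-H-H ⇒ i-H-H-H ⇒ i-i-H-H ⇒ i-i-i-H ⇒ i-i-i-i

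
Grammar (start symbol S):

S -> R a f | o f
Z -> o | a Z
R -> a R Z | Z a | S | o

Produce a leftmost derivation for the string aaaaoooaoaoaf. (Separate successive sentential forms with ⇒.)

S ⇒ Raf ⇒ aRZaf ⇒ aaRZZaf ⇒ aaaRZZZaf ⇒ aaaaRZZZZaf ⇒ aaaaoZZZZaf ⇒ aaaaooZZZaf ⇒ aaaaoooZZaf ⇒ aaaaoooaZZaf ⇒ aaaaoooaoZaf ⇒ aaaaoooaoaZaf ⇒ aaaaoooaoaoaf

S ⇒ Raf   [S -> R a f]
Raf ⇒ aRZaf   [R -> a R Z]
aRZaf ⇒ aaRZZaf   [R -> a R Z]
aaRZZaf ⇒ aaaRZZZaf   [R -> a R Z]
aaaRZZZaf ⇒ aaaaRZZZZaf   [R -> a R Z]
aaaaRZZZZaf ⇒ aaaaoZZZZaf   [R -> o]
aaaaoZZZZaf ⇒ aaaaooZZZaf   [Z -> o]
aaaaooZZZaf ⇒ aaaaoooZZaf   [Z -> o]
aaaaoooZZaf ⇒ aaaaoooaZZaf   [Z -> a Z]
aaaaoooaZZaf ⇒ aaaaoooaoZaf   [Z -> o]
aaaaoooaoZaf ⇒ aaaaoooaoaZaf   [Z -> a Z]
aaaaoooaoaZaf ⇒ aaaaoooaoaoaf   [Z -> o]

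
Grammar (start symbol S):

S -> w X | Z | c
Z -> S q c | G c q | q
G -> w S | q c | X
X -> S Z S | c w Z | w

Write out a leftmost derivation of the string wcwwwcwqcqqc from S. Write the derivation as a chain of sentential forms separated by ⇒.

S ⇒ wX   [S -> w X]
wX ⇒ wcwZ   [X -> c w Z]
wcwZ ⇒ wcwSqc   [Z -> S q c]
wcwSqc ⇒ wcwZqc   [S -> Z]
wcwZqc ⇒ wcwGcqqc   [Z -> G c q]
wcwGcqqc ⇒ wcwwScqqc   [G -> w S]
wcwwScqqc ⇒ wcwwwXcqqc   [S -> w X]
wcwwwXcqqc ⇒ wcwwwcwZcqqc   [X -> c w Z]
wcwwwcwZcqqc ⇒ wcwwwcwqcqqc   [Z -> q]

S⇒wX⇒wcwZ⇒wcwSqc⇒wcwZqc⇒wcwGcqqc⇒wcwwScqqc⇒wcwwwXcqqc⇒wcwwwcwZcqqc⇒wcwwwcwqcqqc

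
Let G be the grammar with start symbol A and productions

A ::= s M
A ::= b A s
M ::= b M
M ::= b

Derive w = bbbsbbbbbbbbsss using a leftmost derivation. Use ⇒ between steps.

A ⇒ bAs ⇒ bbAss ⇒ bbbAsss ⇒ bbbsMsss ⇒ bbbsbMsss ⇒ bbbsbbMsss ⇒ bbbsbbbMsss ⇒ bbbsbbbbMsss ⇒ bbbsbbbbbMsss ⇒ bbbsbbbbbbMsss ⇒ bbbsbbbbbbbMsss ⇒ bbbsbbbbbbbbsss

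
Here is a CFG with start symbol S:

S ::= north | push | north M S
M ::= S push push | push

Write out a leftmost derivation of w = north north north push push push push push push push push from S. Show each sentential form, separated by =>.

S => north M S => north S push push S => north north M S push push S => north north S push push S push push S => north north north M S push push S push push S => north north north push S push push S push push S => north north north push push push push S push push S => north north north push push push push push push push S => north north north push push push push push push push push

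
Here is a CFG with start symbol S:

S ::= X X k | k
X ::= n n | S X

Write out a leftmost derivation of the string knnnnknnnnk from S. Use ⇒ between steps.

S ⇒ XXk ⇒ SXXk ⇒ kXXk ⇒ kSXXk ⇒ kXXkXXk ⇒ knnXkXXk ⇒ knnnnkXXk ⇒ knnnnknnXk ⇒ knnnnknnnnk

S ⇒ XXk   [S ::= X X k]
XXk ⇒ SXXk   [X ::= S X]
SXXk ⇒ kXXk   [S ::= k]
kXXk ⇒ kSXXk   [X ::= S X]
kSXXk ⇒ kXXkXXk   [S ::= X X k]
kXXkXXk ⇒ knnXkXXk   [X ::= n n]
knnXkXXk ⇒ knnnnkXXk   [X ::= n n]
knnnnkXXk ⇒ knnnnknnXk   [X ::= n n]
knnnnknnXk ⇒ knnnnknnnnk   [X ::= n n]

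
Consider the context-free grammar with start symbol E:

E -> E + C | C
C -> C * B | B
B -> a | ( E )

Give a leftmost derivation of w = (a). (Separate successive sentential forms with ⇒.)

E⇒C⇒B⇒(E)⇒(C)⇒(B)⇒(a)

E ⇒ C   [E -> C]
C ⇒ B   [C -> B]
B ⇒ (E)   [B -> ( E )]
(E) ⇒ (C)   [E -> C]
(C) ⇒ (B)   [C -> B]
(B) ⇒ (a)   [B -> a]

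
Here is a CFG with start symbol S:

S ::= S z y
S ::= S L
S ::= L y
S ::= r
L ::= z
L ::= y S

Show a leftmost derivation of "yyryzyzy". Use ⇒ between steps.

S ⇒ Ly   [S ::= L y]
Ly ⇒ ySy   [L ::= y S]
ySy ⇒ ySLy   [S ::= S L]
ySLy ⇒ ySzyLy   [S ::= S z y]
ySzyLy ⇒ yLyzyLy   [S ::= L y]
yLyzyLy ⇒ yySyzyLy   [L ::= y S]
yySyzyLy ⇒ yyryzyLy   [S ::= r]
yyryzyLy ⇒ yyryzyzy   [L ::= z]

S⇒Ly⇒ySy⇒ySLy⇒ySzyLy⇒yLyzyLy⇒yySyzyLy⇒yyryzyLy⇒yyryzyzy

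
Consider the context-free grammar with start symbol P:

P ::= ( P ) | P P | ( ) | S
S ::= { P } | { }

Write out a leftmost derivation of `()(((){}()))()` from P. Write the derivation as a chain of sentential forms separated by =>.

P => PP => ()P => ()PP => ()(P)P => ()((P))P => ()((PP))P => ()((PPP))P => ()((()PP))P => ()((()SP))P => ()(((){}P))P => ()(((){}()))P => ()(((){}()))()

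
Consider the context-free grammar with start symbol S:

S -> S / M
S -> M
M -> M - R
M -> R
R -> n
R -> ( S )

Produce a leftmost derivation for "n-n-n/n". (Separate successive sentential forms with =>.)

S => S/M   [S -> S / M]
S/M => M/M   [S -> M]
M/M => M-R/M   [M -> M - R]
M-R/M => M-R-R/M   [M -> M - R]
M-R-R/M => R-R-R/M   [M -> R]
R-R-R/M => n-R-R/M   [R -> n]
n-R-R/M => n-n-R/M   [R -> n]
n-n-R/M => n-n-n/M   [R -> n]
n-n-n/M => n-n-n/R   [M -> R]
n-n-n/R => n-n-n/n   [R -> n]

S=>S/M=>M/M=>M-R/M=>M-R-R/M=>R-R-R/M=>n-R-R/M=>n-n-R/M=>n-n-n/M=>n-n-n/R=>n-n-n/n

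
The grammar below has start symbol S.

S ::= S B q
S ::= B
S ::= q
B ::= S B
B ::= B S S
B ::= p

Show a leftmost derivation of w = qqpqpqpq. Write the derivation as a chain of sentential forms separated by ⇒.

S ⇒ SBq ⇒ SBqBq ⇒ SBqBqBq ⇒ qBqBqBq ⇒ qSBqBqBq ⇒ qqBqBqBq ⇒ qqpqBqBq ⇒ qqpqpqBq ⇒ qqpqpqpq

S ⇒ SBq   [S ::= S B q]
SBq ⇒ SBqBq   [S ::= S B q]
SBqBq ⇒ SBqBqBq   [S ::= S B q]
SBqBqBq ⇒ qBqBqBq   [S ::= q]
qBqBqBq ⇒ qSBqBqBq   [B ::= S B]
qSBqBqBq ⇒ qqBqBqBq   [S ::= q]
qqBqBqBq ⇒ qqpqBqBq   [B ::= p]
qqpqBqBq ⇒ qqpqpqBq   [B ::= p]
qqpqpqBq ⇒ qqpqpqpq   [B ::= p]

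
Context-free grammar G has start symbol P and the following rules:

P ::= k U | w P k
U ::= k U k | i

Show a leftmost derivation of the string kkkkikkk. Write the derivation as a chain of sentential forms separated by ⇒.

P ⇒ kU   [P ::= k U]
kU ⇒ kkUk   [U ::= k U k]
kkUk ⇒ kkkUkk   [U ::= k U k]
kkkUkk ⇒ kkkkUkkk   [U ::= k U k]
kkkkUkkk ⇒ kkkkikkk   [U ::= i]

P ⇒ kU ⇒ kkUk ⇒ kkkUkk ⇒ kkkkUkkk ⇒ kkkkikkk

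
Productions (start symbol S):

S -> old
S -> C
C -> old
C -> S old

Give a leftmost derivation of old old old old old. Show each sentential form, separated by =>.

S => C   [S -> C]
C => S old   [C -> S old]
S old => C old   [S -> C]
C old => S old old   [C -> S old]
S old old => C old old   [S -> C]
C old old => S old old old   [C -> S old]
S old old old => C old old old   [S -> C]
C old old old => S old old old old   [C -> S old]
S old old old old => C old old old old   [S -> C]
C old old old old => old old old old old   [C -> old]

S => C => S old => C old => S old old => C old old => S old old old => C old old old => S old old old old => C old old old old => old old old old old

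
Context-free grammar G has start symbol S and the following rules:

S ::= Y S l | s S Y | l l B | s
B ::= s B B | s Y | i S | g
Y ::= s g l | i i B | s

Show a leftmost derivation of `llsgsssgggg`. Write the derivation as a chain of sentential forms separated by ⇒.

S⇒llB⇒llsBB⇒llsgB⇒llsgsBB⇒llsgssBBB⇒llsgsssBBBB⇒llsgsssgBBB⇒llsgsssggBB⇒llsgsssgggB⇒llsgsssgggg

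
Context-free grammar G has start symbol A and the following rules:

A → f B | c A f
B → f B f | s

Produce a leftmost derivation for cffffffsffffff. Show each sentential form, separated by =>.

A=>cAf=>cfBf=>cffBff=>cfffBfff=>cffffBffff=>cfffffBfffff=>cffffffBffffff=>cffffffsffffff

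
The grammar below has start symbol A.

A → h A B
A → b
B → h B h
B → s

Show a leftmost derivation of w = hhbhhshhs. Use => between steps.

A=>hAB=>hhABB=>hhbBB=>hhbhBhB=>hhbhhBhhB=>hhbhhshhB=>hhbhhshhs

A => hAB   [A → h A B]
hAB => hhABB   [A → h A B]
hhABB => hhbBB   [A → b]
hhbBB => hhbhBhB   [B → h B h]
hhbhBhB => hhbhhBhhB   [B → h B h]
hhbhhBhhB => hhbhhshhB   [B → s]
hhbhhshhB => hhbhhshhs   [B → s]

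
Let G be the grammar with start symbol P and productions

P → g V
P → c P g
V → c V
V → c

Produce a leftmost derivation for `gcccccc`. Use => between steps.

P => gV   [P → g V]
gV => gcV   [V → c V]
gcV => gccV   [V → c V]
gccV => gcccV   [V → c V]
gcccV => gccccV   [V → c V]
gccccV => gcccccV   [V → c V]
gcccccV => gcccccc   [V → c]

P => gV => gcV => gccV => gcccV => gccccV => gcccccV => gcccccc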